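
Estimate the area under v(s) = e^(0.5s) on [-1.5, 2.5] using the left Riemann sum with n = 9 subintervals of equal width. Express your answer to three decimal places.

5.390

Δs = (2.5 − (-1.5))/9 = 4/9.
Left endpoints: -1.5, -19/18, -11/18, -1/6, 5/18, 13/18, 7/6, 29/18, 37/18.
v(-1.5) ≈ 0.472, v(-19/18) ≈ 0.590, v(-11/18) ≈ 0.737, v(-1/6) ≈ 0.920, v(5/18) ≈ 1.149, v(13/18) ≈ 1.435, v(7/6) ≈ 1.792, v(29/18) ≈ 2.238, v(37/18) ≈ 2.795.
Sum = Δs · [v(-1.5) + v(-19/18) + v(-11/18) + ...].
Sum ≈ 5.390.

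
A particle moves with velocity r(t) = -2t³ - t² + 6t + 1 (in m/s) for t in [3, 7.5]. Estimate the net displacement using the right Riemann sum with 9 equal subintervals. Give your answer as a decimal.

-1735.5

Δt = (7.5 − 3)/9 = 0.5.
Right endpoints: 3.5, 4, 4.5, 5, 5.5, 6, 6.5, 7, 7.5.
r(3.5) = -76, r(4) = -119, r(4.5) = -174.5, r(5) = -244, r(5.5) = -329, r(6) = -431, r(6.5) = -551.5, r(7) = -692, r(7.5) = -854.
Sum = Δt · [r(3.5) + r(4) + r(4.5) + ...].
Sum = -1735.5.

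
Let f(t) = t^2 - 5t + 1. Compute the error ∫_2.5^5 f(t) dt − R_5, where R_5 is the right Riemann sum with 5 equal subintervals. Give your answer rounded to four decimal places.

Exact integral: ∫_2.5^5 f(t) dt ≈ -7.916667.
R_5 = -6.25.
Error ≈ -7.916667 − (-6.25) ≈ -1.6667.

-1.6667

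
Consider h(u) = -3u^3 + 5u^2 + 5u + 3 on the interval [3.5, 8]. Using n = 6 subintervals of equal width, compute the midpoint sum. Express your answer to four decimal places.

Δu = (8 − 3.5)/6 = 0.75.
Midpoints: 3.875, 4.625, 5.375, 6.125, 6.875, 7.625.
h(3.875) = -39477/512, h(4.625) = -83823/512, h(5.375) = -149265/512, h(6.125) = -239691/512, h(6.875) = -358989/512, h(7.625) = -511047/512.
Sum = Δu · [h(3.875) + h(4.625) + h(5.375) + ...].
Sum ≈ -2024.8418.

-2024.8418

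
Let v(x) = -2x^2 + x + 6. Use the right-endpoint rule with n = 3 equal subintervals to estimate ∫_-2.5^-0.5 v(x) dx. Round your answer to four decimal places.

Δx = (-0.5 − (-2.5))/3 = 2/3.
Right endpoints: -11/6, -7/6, -0.5.
v(-11/6) = -23/9, v(-7/6) = 19/9, v(-0.5) = 5.
Sum = Δx · [v(-11/6) + v(-7/6) + v(-0.5)].
Sum ≈ 3.0370.

3.0370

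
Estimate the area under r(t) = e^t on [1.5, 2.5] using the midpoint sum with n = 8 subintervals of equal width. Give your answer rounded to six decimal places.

7.695794

Δt = (2.5 − 1.5)/8 = 0.125.
Midpoints: 1.5625, 1.6875, 1.8125, 1.9375, 2.0625, 2.1875, 2.3125, 2.4375.
r(1.5625) ≈ 4.770733, r(1.6875) ≈ 5.405949, r(1.8125) ≈ 6.125743, r(1.9375) ≈ 6.941376, r(2.0625) ≈ 7.865609, r(2.1875) ≈ 8.912903, r(2.3125) ≈ 10.099642, r(2.4375) ≈ 11.444394.
Sum = Δt · [r(1.5625) + r(1.6875) + r(1.8125) + ...].
Sum ≈ 7.695794.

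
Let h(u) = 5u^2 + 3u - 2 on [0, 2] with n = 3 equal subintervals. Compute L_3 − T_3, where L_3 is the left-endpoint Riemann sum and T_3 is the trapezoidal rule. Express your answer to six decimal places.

L_3 ≈ 7.40740741.
T_3 ≈ 16.07407407.
L_3 − T_3 ≈ -8.666667.

-8.666667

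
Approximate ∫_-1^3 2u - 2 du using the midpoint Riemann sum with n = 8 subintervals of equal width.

0

Δu = (3 − (-1))/8 = 0.5.
Midpoints: -0.75, -0.25, 0.25, 0.75, 1.25, 1.75, 2.25, 2.75.
f(-0.75) = -3.5, f(-0.25) = -2.5, f(0.25) = -1.5, f(0.75) = -0.5, f(1.25) = 0.5, f(1.75) = 1.5, f(2.25) = 2.5, f(2.75) = 3.5.
Sum = Δu · [f(-0.75) + f(-0.25) + f(0.25) + ...].
Sum = 0.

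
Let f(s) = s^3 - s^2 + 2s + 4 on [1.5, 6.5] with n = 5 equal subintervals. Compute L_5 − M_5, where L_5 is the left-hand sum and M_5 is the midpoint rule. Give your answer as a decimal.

-106.875

L_5 = 303.125.
M_5 = 410.
L_5 − M_5 = -106.875.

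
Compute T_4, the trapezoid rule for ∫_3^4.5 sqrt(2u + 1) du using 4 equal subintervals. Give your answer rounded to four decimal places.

Δu = (4.5 − 3)/4 = 0.375.
f(3) ≈ 2.6458, f(3.375) ≈ 2.7839, f(3.75) ≈ 2.9155, f(4.125) ≈ 3.0414, f(4.5) ≈ 3.1623.
T_4 = (Δu/2)·[f(u_0) + 2f(u_1) + 2f(u_2) + 2f(u_3) + f(u_4)].
Sum ≈ 4.3668.

4.3668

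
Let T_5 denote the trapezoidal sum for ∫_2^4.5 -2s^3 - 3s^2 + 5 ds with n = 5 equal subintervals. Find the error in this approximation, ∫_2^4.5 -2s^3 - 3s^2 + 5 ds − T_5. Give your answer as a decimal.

Exact integral: ∫_2^4.5 f(s) ds = -267.65625.
T_5 = -270.
Error = -267.65625 − (-270) = 2.34375.

2.34375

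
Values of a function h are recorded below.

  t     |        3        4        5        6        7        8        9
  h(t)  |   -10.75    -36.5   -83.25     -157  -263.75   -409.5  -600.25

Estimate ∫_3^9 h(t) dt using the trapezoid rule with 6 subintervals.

Δt = 1.
T_6 = (1/2)·[(-10.75) + 2·(-36.5) + 2·(-83.25) + 2·(-157) + 2·(-263.75) + 2·(-409.5) + (-600.25)] = -1255.5.

-1255.5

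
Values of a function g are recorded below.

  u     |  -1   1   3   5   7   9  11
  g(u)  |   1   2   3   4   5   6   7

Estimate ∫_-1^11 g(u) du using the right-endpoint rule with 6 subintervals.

Δu = 2.
Sum = 2·[2 + 3 + 4 + 5 + 6 + 7] = 54.

54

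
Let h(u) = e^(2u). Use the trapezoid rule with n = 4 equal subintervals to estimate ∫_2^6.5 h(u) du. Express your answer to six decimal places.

Δu = (6.5 − 2)/4 = 1.125.
h(2) ≈ 54.598150, h(3.125) ≈ 518.012825, h(4.25) ≈ 4914.768840, h(5.375) ≈ 46630.028454, h(6.5) ≈ 442413.392009.
T_4 = (Δu/2)·[h(u_0) + 2h(u_1) + 2h(u_2) + 2h(u_3) + h(u_4)].
Sum ≈ 307458.905848.

307458.905848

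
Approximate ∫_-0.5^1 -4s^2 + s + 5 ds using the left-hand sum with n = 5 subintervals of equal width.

Δs = (1 − (-0.5))/5 = 0.3.
Left endpoints: -0.5, -0.2, 0.1, 0.4, 0.7.
f(-0.5) = 3.5, f(-0.2) = 4.64, f(0.1) = 5.06, f(0.4) = 4.76, f(0.7) = 3.74.
Sum = Δs · [f(-0.5) + f(-0.2) + f(0.1) + f(0.4) + f(0.7)].
Sum = 6.51.

6.51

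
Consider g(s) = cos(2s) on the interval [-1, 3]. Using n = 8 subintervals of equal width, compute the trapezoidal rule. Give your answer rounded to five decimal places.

Δs = (3 − (-1))/8 = 0.5.
g(-1) ≈ -0.41615, g(-0.5) ≈ 0.54030, g(0) ≈ 1.00000, g(0.5) ≈ 0.54030, g(1) ≈ -0.41615, g(1.5) ≈ -0.98999, g(2) ≈ -0.65364, g(2.5) ≈ 0.28366, g(3) ≈ 0.96017.
T_8 = (Δs/2)·[g(s_0) + 2g(s_1) + ... + 2g(s_{7}) + g(s_8)].
Sum ≈ 0.28825.

0.28825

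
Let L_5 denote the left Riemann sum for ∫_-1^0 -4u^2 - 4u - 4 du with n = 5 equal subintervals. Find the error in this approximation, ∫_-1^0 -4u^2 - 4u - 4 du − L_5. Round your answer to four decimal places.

0.0267

Exact integral: ∫_-1^0 f(u) du ≈ -3.333333.
L_5 = -3.36.
Error ≈ -3.333333 − (-3.36) ≈ 0.0267.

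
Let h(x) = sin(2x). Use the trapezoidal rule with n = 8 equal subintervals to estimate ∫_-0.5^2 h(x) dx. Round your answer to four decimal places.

Δx = (2 − (-0.5))/8 = 0.3125.
h(-0.5) ≈ -0.8415, h(-0.1875) ≈ -0.3663, h(0.125) ≈ 0.2474, h(0.4375) ≈ 0.7675, h(0.75) ≈ 0.9975, h(1.0625) ≈ 0.8503, h(1.375) ≈ 0.3817, h(1.6875) ≈ -0.2313, h(2) ≈ -0.7568.
T_8 = (Δx/2)·[h(x_0) + 2h(x_1) + ... + 2h(x_{7}) + h(x_8)].
Sum ≈ 0.5774.

0.5774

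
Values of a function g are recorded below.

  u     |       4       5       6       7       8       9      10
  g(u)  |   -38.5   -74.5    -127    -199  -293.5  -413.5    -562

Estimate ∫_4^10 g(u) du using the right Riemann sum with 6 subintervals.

Δu = 1.
Sum = 1·[(-74.5) + (-127) + (-199) + (-293.5) + (-413.5) + (-562)] = -1669.5.

-1669.5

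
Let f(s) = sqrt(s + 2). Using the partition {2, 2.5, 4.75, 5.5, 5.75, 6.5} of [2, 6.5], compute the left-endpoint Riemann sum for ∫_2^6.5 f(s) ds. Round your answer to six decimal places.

10.494093

Subinterval widths: 0.5, 2.25, 0.75, 0.25, 0.75.
Left endpoints: 2, 2.5, 4.75, 5.5, 5.75.
f(2) ≈ 2.000000, f(2.5) ≈ 2.121320, f(4.75) ≈ 2.598076, f(5.5) ≈ 2.738613, f(5.75) ≈ 2.783882.
Sum = Σ Δs_i · f(s_i).
Sum ≈ 10.494093.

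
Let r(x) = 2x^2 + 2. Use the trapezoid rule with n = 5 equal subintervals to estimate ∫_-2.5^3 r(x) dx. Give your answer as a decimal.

Δx = (3 − (-2.5))/5 = 1.1.
r(-2.5) = 14.5, r(-1.4) = 5.92, r(-0.3) = 2.18, r(0.8) = 3.28, r(1.9) = 9.22, r(3) = 20.
T_5 = (Δx/2)·[r(x_0) + 2r(x_1) + ... + 2r(x_{4}) + r(x_5)].
Sum = 41.635.

41.635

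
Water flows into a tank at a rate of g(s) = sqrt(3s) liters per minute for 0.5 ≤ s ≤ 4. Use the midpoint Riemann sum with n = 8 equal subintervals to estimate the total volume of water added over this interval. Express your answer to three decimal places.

8.836

Δs = (4 − 0.5)/8 = 0.4375.
Midpoints: 0.71875, 1.15625, 1.59375, 2.03125, 2.46875, 2.90625, 3.34375, 3.78125.
g(0.71875) ≈ 1.468, g(1.15625) ≈ 1.862, g(1.59375) ≈ 2.187, g(2.03125) ≈ 2.469, g(2.46875) ≈ 2.721, g(2.90625) ≈ 2.953, g(3.34375) ≈ 3.167, g(3.78125) ≈ 3.368.
Sum = Δs · [g(0.71875) + g(1.15625) + g(1.59375) + ...].
Sum ≈ 8.836.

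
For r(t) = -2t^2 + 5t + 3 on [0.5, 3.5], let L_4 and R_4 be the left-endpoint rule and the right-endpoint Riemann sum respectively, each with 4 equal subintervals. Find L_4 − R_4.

6.75

L_4 = 13.3125.
R_4 = 6.5625.
L_4 − R_4 = 6.75.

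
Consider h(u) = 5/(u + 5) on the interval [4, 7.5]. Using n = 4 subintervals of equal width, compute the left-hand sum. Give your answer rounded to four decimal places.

Δu = (7.5 − 4)/4 = 0.875.
Left endpoints: 4, 4.875, 5.75, 6.625.
h(4) = 5/9, h(4.875) = 40/79, h(5.75) = 20/43, h(6.625) = 40/93.
Sum = Δu · [h(4) + h(4.875) + h(5.75) + h(6.625)].
Sum ≈ 1.7125.

1.7125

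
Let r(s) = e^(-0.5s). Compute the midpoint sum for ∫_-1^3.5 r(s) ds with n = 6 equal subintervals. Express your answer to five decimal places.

2.93268

Δs = (3.5 − (-1))/6 = 0.75.
Midpoints: -0.625, 0.125, 0.875, 1.625, 2.375, 3.125.
r(-0.625) ≈ 1.36684, r(0.125) ≈ 0.93941, r(0.875) ≈ 0.64565, r(1.625) ≈ 0.44375, r(2.375) ≈ 0.30498, r(3.125) ≈ 0.20961.
Sum = Δs · [r(-0.625) + r(0.125) + r(0.875) + ...].
Sum ≈ 2.93268.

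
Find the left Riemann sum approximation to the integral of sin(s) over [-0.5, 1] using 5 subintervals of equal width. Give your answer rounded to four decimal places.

Δs = (1 − (-0.5))/5 = 0.3.
Left endpoints: -0.5, -0.2, 0.1, 0.4, 0.7.
f(-0.5) ≈ -0.4794, f(-0.2) ≈ -0.1987, f(0.1) ≈ 0.0998, f(0.4) ≈ 0.3894, f(0.7) ≈ 0.6442.
Sum = Δs · [f(-0.5) + f(-0.2) + f(0.1) + f(0.4) + f(0.7)].
Sum ≈ 0.1366.

0.1366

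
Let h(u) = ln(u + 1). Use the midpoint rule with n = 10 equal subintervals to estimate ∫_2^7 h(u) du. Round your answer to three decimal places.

8.342

Δu = (7 − 2)/10 = 0.5.
Midpoints: 2.25, 2.75, 3.25, 3.75, 4.25, 4.75, 5.25, 5.75, 6.25, 6.75.
h(2.25) ≈ 1.179, h(2.75) ≈ 1.322, h(3.25) ≈ 1.447, h(3.75) ≈ 1.558, h(4.25) ≈ 1.658, h(4.75) ≈ 1.749, h(5.25) ≈ 1.833, h(5.75) ≈ 1.910, h(6.25) ≈ 1.981, h(6.75) ≈ 2.048.
Sum = Δu · [h(2.25) + h(2.75) + h(3.25) + ...].
Sum ≈ 8.342.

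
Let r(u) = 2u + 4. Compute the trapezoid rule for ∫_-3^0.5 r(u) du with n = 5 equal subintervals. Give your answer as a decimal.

5.25

Δu = (0.5 − (-3))/5 = 0.7.
r(-3) = -2, r(-2.3) = -0.6, r(-1.6) = 0.8, r(-0.9) = 2.2, r(-0.2) = 3.6, r(0.5) = 5.
T_5 = (Δu/2)·[r(u_0) + 2r(u_1) + ... + 2r(u_{4}) + r(u_5)].
Sum = 5.25.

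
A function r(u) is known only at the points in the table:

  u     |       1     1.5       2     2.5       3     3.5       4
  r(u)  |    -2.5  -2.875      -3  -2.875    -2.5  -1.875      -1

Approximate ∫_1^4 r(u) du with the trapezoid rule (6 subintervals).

Δu = 0.5.
T_6 = (0.5/2)·[(-2.5) + 2·(-2.875) + 2·(-3) + 2·(-2.875) + 2·(-2.5) + 2·(-1.875) + (-1)] = -7.4375.

-7.4375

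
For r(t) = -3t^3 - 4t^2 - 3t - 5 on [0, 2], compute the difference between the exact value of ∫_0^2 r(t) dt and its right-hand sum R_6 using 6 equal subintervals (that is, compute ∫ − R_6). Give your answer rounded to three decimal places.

Exact integral: ∫_0^2 r(t) dt ≈ -38.66667.
R_6 ≈ -46.81481.
Error ≈ -38.66667 − (-46.81481) ≈ 8.148.

8.148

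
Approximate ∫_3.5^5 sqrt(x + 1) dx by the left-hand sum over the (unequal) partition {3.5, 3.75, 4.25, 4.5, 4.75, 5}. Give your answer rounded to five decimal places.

Subinterval widths: 0.25, 0.5, 0.25, 0.25, 0.25.
Left endpoints: 3.5, 3.75, 4.25, 4.5, 4.75.
f(3.5) ≈ 2.12132, f(3.75) ≈ 2.17945, f(4.25) ≈ 2.29129, f(4.5) ≈ 2.34521, f(4.75) ≈ 2.39792.
Sum = Σ Δx_i · f(x_i).
Sum ≈ 3.37866.

3.37866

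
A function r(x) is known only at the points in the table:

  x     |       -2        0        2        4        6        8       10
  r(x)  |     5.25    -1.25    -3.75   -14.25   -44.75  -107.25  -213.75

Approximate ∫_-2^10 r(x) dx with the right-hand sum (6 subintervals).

Δx = 2.
Sum = 2·[(-1.25) + (-3.75) + (-14.25) + (-44.75) + (-107.25) + (-213.75)] = -770.

-770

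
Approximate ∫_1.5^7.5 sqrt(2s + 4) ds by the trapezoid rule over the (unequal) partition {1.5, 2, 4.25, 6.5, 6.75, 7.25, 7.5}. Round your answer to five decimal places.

21.38589

Subinterval widths: 0.5, 2.25, 2.25, 0.25, 0.5, 0.25.
f(1.5) ≈ 2.64575, f(2) ≈ 2.82843, f(4.25) ≈ 3.53553, f(6.5) ≈ 4.12311, f(6.75) ≈ 4.18330, f(7.25) ≈ 4.30116, f(7.5) ≈ 4.35890.
On each subinterval the trapezoid contributes (Δs_i/2)·[f(s_{i-1}) + f(s_i)].
Sum ≈ 21.38589.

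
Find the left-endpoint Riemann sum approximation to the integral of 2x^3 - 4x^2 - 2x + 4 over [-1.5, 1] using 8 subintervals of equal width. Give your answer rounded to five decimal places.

1.79443

Δx = (1 − (-1.5))/8 = 0.3125.
Left endpoints: -1.5, -1.1875, -0.875, -0.5625, -0.25, 0.0625, 0.375, 0.6875.
f(-1.5) = -8.75, f(-1.1875) = -5355/2048, f(-0.875) = 1.34765625, f(-0.5625) = 7175/2048, f(-0.25) = 4.21875, f(0.0625) = 7905/2048, f(0.375) = 2.79296875, f(0.6875) = 2835/2048.
Sum = Δx · [f(-1.5) + f(-1.1875) + f(-0.875) + ...].
Sum ≈ 1.79443.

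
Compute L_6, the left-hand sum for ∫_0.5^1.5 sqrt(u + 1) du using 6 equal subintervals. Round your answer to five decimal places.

1.38057

Δu = (1.5 − 0.5)/6 = 1/6.
Left endpoints: 0.5, 2/3, 5/6, 1, 7/6, 4/3.
f(0.5) ≈ 1.22474, f(2/3) ≈ 1.29099, f(5/6) ≈ 1.35401, f(1) ≈ 1.41421, f(7/6) ≈ 1.47196, f(4/3) ≈ 1.52753.
Sum = Δu · [f(0.5) + f(2/3) + f(5/6) + ...].
Sum ≈ 1.38057.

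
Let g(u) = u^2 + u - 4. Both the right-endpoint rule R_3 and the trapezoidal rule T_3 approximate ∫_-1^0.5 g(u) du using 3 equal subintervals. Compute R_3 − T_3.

R_3 = -5.75.
T_3 = -5.9375.
R_3 − T_3 = 0.1875.

0.1875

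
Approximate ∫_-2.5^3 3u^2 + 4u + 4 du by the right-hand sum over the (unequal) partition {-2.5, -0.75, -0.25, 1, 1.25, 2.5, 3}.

85.90625

Subinterval widths: 1.75, 0.5, 1.25, 0.25, 1.25, 0.5.
Right endpoints: -0.75, -0.25, 1, 1.25, 2.5, 3.
f(-0.75) = 2.6875, f(-0.25) = 3.1875, f(1) = 11, f(1.25) = 13.6875, f(2.5) = 32.75, f(3) = 43.
Sum = Σ Δu_i · f(u_i).
Sum = 85.90625.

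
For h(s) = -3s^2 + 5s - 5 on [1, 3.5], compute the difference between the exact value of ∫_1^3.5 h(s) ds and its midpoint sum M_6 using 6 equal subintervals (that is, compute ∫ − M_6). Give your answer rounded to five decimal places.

Exact integral: ∫_1^3.5 h(s) ds = -26.25.
M_6 ≈ -26.1414931.
Error ≈ -26.25 − (-26.1414931) ≈ -0.10851.

-0.10851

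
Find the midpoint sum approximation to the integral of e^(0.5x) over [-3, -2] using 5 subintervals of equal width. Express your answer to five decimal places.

0.28938

Δx = (-2 − (-3))/5 = 0.2.
Midpoints: -2.9, -2.7, -2.5, -2.3, -2.1.
f(-2.9) ≈ 0.23457, f(-2.7) ≈ 0.25924, f(-2.5) ≈ 0.28650, f(-2.3) ≈ 0.31664, f(-2.1) ≈ 0.34994.
Sum = Δx · [f(-2.9) + f(-2.7) + f(-2.5) + f(-2.3) + f(-2.1)].
Sum ≈ 0.28938.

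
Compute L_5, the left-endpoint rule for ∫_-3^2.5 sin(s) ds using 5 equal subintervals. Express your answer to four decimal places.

-0.5762

Δs = (2.5 − (-3))/5 = 1.1.
Left endpoints: -3, -1.9, -0.8, 0.3, 1.4.
f(-3) ≈ -0.1411, f(-1.9) ≈ -0.9463, f(-0.8) ≈ -0.7174, f(0.3) ≈ 0.2955, f(1.4) ≈ 0.9854.
Sum = Δs · [f(-3) + f(-1.9) + f(-0.8) + f(0.3) + f(1.4)].
Sum ≈ -0.5762.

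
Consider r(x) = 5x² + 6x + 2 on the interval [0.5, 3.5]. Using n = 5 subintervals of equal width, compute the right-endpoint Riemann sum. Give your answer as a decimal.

137.55

Δx = (3.5 − 0.5)/5 = 0.6.
Right endpoints: 1.1, 1.7, 2.3, 2.9, 3.5.
r(1.1) = 14.65, r(1.7) = 26.65, r(2.3) = 42.25, r(2.9) = 61.45, r(3.5) = 84.25.
Sum = Δx · [r(1.1) + r(1.7) + r(2.3) + r(2.9) + r(3.5)].
Sum = 137.55.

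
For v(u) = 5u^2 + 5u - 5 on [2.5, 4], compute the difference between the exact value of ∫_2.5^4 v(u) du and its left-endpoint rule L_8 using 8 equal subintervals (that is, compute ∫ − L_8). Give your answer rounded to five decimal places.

5.22949

Exact integral: ∫_2.5^4 v(u) du = 97.5.
L_8 ≈ 92.2705078.
Error ≈ 97.5 − 92.2705078 ≈ 5.22949.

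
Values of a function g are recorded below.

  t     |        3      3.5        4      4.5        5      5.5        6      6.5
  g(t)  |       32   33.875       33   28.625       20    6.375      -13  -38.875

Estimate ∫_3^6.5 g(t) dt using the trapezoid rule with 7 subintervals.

52.71875

Δt = 0.5.
T_7 = (0.5/2)·[32 + 2·33.875 + 2·33 + 2·28.625 + 2·20 + 2·6.375 + 2·(-13) + (-38.875)] = 52.71875.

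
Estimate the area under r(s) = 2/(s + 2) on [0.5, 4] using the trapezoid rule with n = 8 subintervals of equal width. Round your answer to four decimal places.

1.7551

Δs = (4 − 0.5)/8 = 0.4375.
r(0.5) = 0.8, r(0.9375) = 32/47, r(1.375) = 16/27, r(1.8125) = 32/61, r(2.25) = 8/17, r(2.6875) = 32/75, r(3.125) = 16/41, r(3.5625) = 32/89, r(4) = 1/3.
T_8 = (Δs/2)·[r(s_0) + 2r(s_1) + ... + 2r(s_{7}) + r(s_8)].
Sum ≈ 1.7551.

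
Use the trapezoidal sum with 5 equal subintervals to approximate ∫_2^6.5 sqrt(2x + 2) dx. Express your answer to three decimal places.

14.456

Δx = (6.5 − 2)/5 = 0.9.
f(2) ≈ 2.449, f(2.9) ≈ 2.793, f(3.8) ≈ 3.098, f(4.7) ≈ 3.376, f(5.6) ≈ 3.633, f(6.5) ≈ 3.873.
T_5 = (Δx/2)·[f(x_0) + 2f(x_1) + ... + 2f(x_{4}) + f(x_5)].
Sum ≈ 14.456.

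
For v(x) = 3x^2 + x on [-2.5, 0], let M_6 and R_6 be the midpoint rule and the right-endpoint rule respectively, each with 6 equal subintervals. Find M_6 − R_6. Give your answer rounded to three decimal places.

M_6 ≈ 12.39149.
R_6 ≈ 9.33160.
M_6 − R_6 ≈ 3.060.

3.060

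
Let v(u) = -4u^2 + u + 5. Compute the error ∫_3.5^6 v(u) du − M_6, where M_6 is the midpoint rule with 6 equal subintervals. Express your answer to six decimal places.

Exact integral: ∫_3.5^6 v(u) du ≈ -206.45833333.
M_6 ≈ -206.31365741.
Error ≈ -206.45833333 − (-206.31365741) ≈ -0.144676.

-0.144676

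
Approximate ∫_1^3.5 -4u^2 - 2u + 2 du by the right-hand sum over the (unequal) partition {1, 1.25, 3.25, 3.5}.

Subinterval widths: 0.25, 2, 0.25.
Right endpoints: 1.25, 3.25, 3.5.
f(1.25) = -6.75, f(3.25) = -46.75, f(3.5) = -54.
Sum = Σ Δu_i · f(u_i).
Sum = -108.6875.

-108.6875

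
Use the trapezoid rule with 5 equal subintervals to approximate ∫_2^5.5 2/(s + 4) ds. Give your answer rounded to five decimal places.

0.92043

Δs = (5.5 − 2)/5 = 0.7.
f(2) = 1/3, f(2.7) = 20/67, f(3.4) = 10/37, f(4.1) = 20/81, f(4.8) = 5/22, f(5.5) = 4/19.
T_5 = (Δs/2)·[f(s_0) + 2f(s_1) + ... + 2f(s_{4}) + f(s_5)].
Sum ≈ 0.92043.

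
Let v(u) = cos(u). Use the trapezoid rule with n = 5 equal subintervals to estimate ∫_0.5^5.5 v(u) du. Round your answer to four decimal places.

-1.0845

Δu = (5.5 − 0.5)/5 = 1.
v(0.5) ≈ 0.8776, v(1.5) ≈ 0.0707, v(2.5) ≈ -0.8011, v(3.5) ≈ -0.9365, v(4.5) ≈ -0.2108, v(5.5) ≈ 0.7087.
T_5 = (Δu/2)·[v(u_0) + 2v(u_1) + ... + 2v(u_{4}) + v(u_5)].
Sum ≈ -1.0845.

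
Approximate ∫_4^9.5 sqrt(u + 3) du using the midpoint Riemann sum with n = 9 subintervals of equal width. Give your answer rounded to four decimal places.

Δu = (9.5 − 4)/9 = 11/18.
Midpoints: 155/36, 59/12, 199/36, 221/36, 6.75, 265/36, 287/36, 103/12, 331/36.
f(155/36) ≈ 2.7029, f(59/12) ≈ 2.8137, f(199/36) ≈ 2.9202, f(221/36) ≈ 3.0231, f(6.75) ≈ 3.1225, f(265/36) ≈ 3.2189, f(287/36) ≈ 3.3124, f(103/12) ≈ 3.4034, f(331/36) ≈ 3.4921.
Sum = Δu · [f(155/36) + f(59/12) + f(199/36) + ...].
Sum ≈ 17.1167.

17.1167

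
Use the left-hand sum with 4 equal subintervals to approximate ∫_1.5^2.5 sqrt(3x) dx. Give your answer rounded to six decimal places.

Δx = (2.5 − 1.5)/4 = 0.25.
Left endpoints: 1.5, 1.75, 2, 2.25.
f(1.5) ≈ 2.121320, f(1.75) ≈ 2.291288, f(2) ≈ 2.449490, f(2.25) ≈ 2.598076.
Sum = Δx · [f(1.5) + f(1.75) + f(2) + f(2.25)].
Sum ≈ 2.365044.

2.365044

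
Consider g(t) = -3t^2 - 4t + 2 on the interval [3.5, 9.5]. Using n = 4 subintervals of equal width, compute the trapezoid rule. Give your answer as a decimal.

Δt = (9.5 − 3.5)/4 = 1.5.
g(3.5) = -48.75, g(5) = -93, g(6.5) = -150.75, g(8) = -222, g(9.5) = -306.75.
T_4 = (Δt/2)·[g(t_0) + 2g(t_1) + 2g(t_2) + 2g(t_3) + g(t_4)].
Sum = -965.25.

-965.25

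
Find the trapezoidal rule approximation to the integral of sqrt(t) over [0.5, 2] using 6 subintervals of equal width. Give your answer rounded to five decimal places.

Δt = (2 − 0.5)/6 = 0.25.
f(0.5) ≈ 0.70711, f(0.75) ≈ 0.86603, f(1) ≈ 1.00000, f(1.25) ≈ 1.11803, f(1.5) ≈ 1.22474, f(1.75) ≈ 1.32288, f(2) ≈ 1.41421.
T_6 = (Δt/2)·[f(t_0) + 2f(t_1) + ... + 2f(t_{5}) + f(t_6)].
Sum ≈ 1.64809.

1.64809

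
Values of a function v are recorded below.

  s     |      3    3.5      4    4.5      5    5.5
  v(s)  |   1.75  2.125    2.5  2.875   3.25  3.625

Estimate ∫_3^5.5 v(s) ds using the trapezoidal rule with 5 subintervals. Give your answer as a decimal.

Δs = 0.5.
T_5 = (0.5/2)·[1.75 + 2·2.125 + 2·2.5 + 2·2.875 + 2·3.25 + 3.625] = 6.71875.

6.71875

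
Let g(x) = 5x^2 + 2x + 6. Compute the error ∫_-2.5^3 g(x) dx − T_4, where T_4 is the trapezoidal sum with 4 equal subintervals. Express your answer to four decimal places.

Exact integral: ∫_-2.5^3 g(x) dx ≈ 106.791667.
T_4 = 115.45703125.
Error ≈ 106.791667 − 115.45703125 ≈ -8.6654.

-8.6654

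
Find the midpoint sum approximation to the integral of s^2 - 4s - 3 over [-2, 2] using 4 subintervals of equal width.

Δs = (2 − (-2))/4 = 1.
Midpoints: -1.5, -0.5, 0.5, 1.5.
f(-1.5) = 5.25, f(-0.5) = -0.75, f(0.5) = -4.75, f(1.5) = -6.75.
Sum = Δs · [f(-1.5) + f(-0.5) + f(0.5) + f(1.5)].
Sum = -7.

-7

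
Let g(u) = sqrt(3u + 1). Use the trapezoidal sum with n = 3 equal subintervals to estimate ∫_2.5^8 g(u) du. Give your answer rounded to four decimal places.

22.2113

Δu = (8 − 2.5)/3 = 11/6.
g(2.5) ≈ 2.9155, g(13/3) ≈ 3.7417, g(37/6) ≈ 4.4159, g(8) ≈ 5.0000.
T_3 = (Δu/2)·[g(u_0) + 2g(u_1) + 2g(u_2) + g(u_3)].
Sum ≈ 22.2113.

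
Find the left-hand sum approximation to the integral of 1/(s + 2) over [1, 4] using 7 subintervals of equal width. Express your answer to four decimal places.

0.7301

Δs = (4 − 1)/7 = 3/7.
Left endpoints: 1, 10/7, 13/7, 16/7, 19/7, 22/7, 25/7.
f(1) = 1/3, f(10/7) = 7/24, f(13/7) = 7/27, f(16/7) = 7/30, f(19/7) = 7/33, f(22/7) = 7/36, f(25/7) = 7/39.
Sum = Δs · [f(1) + f(10/7) + f(13/7) + ...].
Sum ≈ 0.7301.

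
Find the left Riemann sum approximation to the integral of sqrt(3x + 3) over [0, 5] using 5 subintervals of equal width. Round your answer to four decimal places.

14.5186

Δx = (5 − 0)/5 = 1.
Left endpoints: 0, 1, 2, 3, 4.
f(0) ≈ 1.7321, f(1) ≈ 2.4495, f(2) ≈ 3.0000, f(3) ≈ 3.4641, f(4) ≈ 3.8730.
Sum = Δx · [f(0) + f(1) + f(2) + f(3) + f(4)].
Sum ≈ 14.5186.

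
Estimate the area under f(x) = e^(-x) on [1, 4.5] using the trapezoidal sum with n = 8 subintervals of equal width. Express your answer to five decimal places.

0.36244

Δx = (4.5 − 1)/8 = 0.4375.
f(1) ≈ 0.36788, f(1.4375) ≈ 0.23752, f(1.875) ≈ 0.15335, f(2.3125) ≈ 0.09901, f(2.75) ≈ 0.06393, f(3.1875) ≈ 0.04127, f(3.625) ≈ 0.02665, f(4.0625) ≈ 0.01721, f(4.5) ≈ 0.01111.
T_8 = (Δx/2)·[f(x_0) + 2f(x_1) + ... + 2f(x_{7}) + f(x_8)].
Sum ≈ 0.36244.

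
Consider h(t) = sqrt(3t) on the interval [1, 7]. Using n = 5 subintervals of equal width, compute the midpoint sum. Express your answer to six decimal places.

20.261677

Δt = (7 − 1)/5 = 1.2.
Midpoints: 1.6, 2.8, 4, 5.2, 6.4.
h(1.6) ≈ 2.190890, h(2.8) ≈ 2.898275, h(4) ≈ 3.464102, h(5.2) ≈ 3.949684, h(6.4) ≈ 4.381780.
Sum = Δt · [h(1.6) + h(2.8) + h(4) + h(5.2) + h(6.4)].
Sum ≈ 20.261677.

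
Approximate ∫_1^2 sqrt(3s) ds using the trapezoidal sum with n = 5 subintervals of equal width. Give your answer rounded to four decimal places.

Δs = (2 − 1)/5 = 0.2.
f(1) ≈ 1.7321, f(1.2) ≈ 1.8974, f(1.4) ≈ 2.0494, f(1.6) ≈ 2.1909, f(1.8) ≈ 2.3238, f(2) ≈ 2.4495.
T_5 = (Δs/2)·[f(s_0) + 2f(s_1) + ... + 2f(s_{4}) + f(s_5)].
Sum ≈ 2.1104.

2.1104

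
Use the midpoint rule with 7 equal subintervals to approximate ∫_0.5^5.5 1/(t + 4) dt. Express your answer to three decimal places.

Δt = (5.5 − 0.5)/7 = 5/7.
Midpoints: 6/7, 11/7, 16/7, 3, 26/7, 31/7, 36/7.
f(6/7) = 7/34, f(11/7) = 7/39, f(16/7) = 7/44, f(3) = 1/7, f(26/7) = 7/54, f(31/7) = 7/59, f(36/7) = 0.109375.
Sum = Δt · [f(6/7) + f(11/7) + f(16/7) + ...].
Sum ≈ 0.746.

0.746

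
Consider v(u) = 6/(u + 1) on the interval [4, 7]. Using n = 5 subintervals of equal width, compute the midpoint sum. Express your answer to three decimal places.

2.818

Δu = (7 − 4)/5 = 0.6.
Midpoints: 4.3, 4.9, 5.5, 6.1, 6.7.
v(4.3) = 60/53, v(4.9) = 60/59, v(5.5) = 12/13, v(6.1) = 60/71, v(6.7) = 60/77.
Sum = Δu · [v(4.3) + v(4.9) + v(5.5) + v(6.1) + v(6.7)].
Sum ≈ 2.818.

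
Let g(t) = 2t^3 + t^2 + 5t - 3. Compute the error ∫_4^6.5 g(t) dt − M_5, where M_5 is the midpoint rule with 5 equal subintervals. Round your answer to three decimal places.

Exact integral: ∫_4^6.5 g(t) dt ≈ 892.86458.
M_5 = 891.171875.
Error ≈ 892.86458 − 891.171875 ≈ 1.693.

1.693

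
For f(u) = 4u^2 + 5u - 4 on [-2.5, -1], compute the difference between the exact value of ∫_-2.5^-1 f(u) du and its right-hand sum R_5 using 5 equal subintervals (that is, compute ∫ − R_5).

1.935

Exact integral: ∫_-2.5^-1 f(u) du = 0.375.
R_5 = -1.56.
Error = 0.375 − (-1.56) = 1.935.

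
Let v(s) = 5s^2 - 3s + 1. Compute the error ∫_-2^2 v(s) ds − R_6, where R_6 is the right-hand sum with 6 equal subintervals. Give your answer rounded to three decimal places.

2.519

Exact integral: ∫_-2^2 v(s) ds ≈ 30.66667.
R_6 ≈ 28.14815.
Error ≈ 30.66667 − 28.14815 ≈ 2.519.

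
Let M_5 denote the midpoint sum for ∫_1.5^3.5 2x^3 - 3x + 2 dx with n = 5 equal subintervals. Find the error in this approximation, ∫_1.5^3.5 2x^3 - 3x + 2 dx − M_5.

Exact integral: ∫_1.5^3.5 f(x) dx = 61.5.
M_5 = 61.1.
Error = 61.5 − 61.1 = 0.4.

0.4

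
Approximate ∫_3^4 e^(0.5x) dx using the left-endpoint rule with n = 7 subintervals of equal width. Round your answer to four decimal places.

Δx = (4 − 3)/7 = 1/7.
Left endpoints: 3, 22/7, 23/7, 24/7, 25/7, 26/7, 27/7.
f(3) ≈ 4.4817, f(22/7) ≈ 4.8135, f(23/7) ≈ 5.1699, f(24/7) ≈ 5.5527, f(25/7) ≈ 5.9638, f(26/7) ≈ 6.4054, f(27/7) ≈ 6.8797.
Sum = Δx · [f(3) + f(22/7) + f(23/7) + ...].
Sum ≈ 5.6095.

5.6095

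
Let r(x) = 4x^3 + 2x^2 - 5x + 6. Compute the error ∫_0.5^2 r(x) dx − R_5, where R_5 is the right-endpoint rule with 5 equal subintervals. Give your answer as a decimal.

Exact integral: ∫_0.5^2 r(x) dx = 20.8125.
R_5 = 25.92.
Error = 20.8125 − 25.92 = -5.1075.

-5.1075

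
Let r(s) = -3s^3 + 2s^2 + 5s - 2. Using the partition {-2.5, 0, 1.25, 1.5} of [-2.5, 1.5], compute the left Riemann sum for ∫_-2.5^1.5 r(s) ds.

110.06640625

Subinterval widths: 2.5, 1.25, 0.25.
Left endpoints: -2.5, 0, 1.25.
r(-2.5) = 44.875, r(0) = -2, r(1.25) = 1.515625.
Sum = Σ Δs_i · r(s_i).
Sum = 110.06640625.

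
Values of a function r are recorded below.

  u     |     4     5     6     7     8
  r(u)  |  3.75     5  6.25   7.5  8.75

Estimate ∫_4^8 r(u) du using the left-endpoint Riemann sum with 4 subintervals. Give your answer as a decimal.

Δu = 1.
Sum = 1·[3.75 + 5 + 6.25 + 7.5] = 22.5.

22.5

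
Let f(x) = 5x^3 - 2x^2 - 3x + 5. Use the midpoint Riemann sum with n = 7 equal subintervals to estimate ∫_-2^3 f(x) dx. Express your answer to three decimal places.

74.247

Δx = (3 − (-2))/7 = 5/7.
Midpoints: -23/14, -13/14, -3/14, 0.5, 17/14, 27/14, 37/14.
f(-23/14) = -48403/2744, f(-13/14) = 5647/2744, f(-3/14) = 15097/2744, f(0.5) = 3.625, f(17/14) = 20197/2744, f(27/14) = 75847/2744, f(37/14) = 206897/2744.
Sum = Δx · [f(-23/14) + f(-13/14) + f(-3/14) + ...].
Sum ≈ 74.247.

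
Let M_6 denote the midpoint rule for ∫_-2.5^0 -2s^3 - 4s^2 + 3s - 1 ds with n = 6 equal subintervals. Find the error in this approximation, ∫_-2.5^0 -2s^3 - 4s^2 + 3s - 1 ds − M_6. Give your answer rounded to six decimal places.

Exact integral: ∫_-2.5^0 f(s) ds ≈ -13.17708333.
M_6 ≈ -13.30367477.
Error ≈ -13.17708333 − (-13.30367477) ≈ 0.126591.

0.126591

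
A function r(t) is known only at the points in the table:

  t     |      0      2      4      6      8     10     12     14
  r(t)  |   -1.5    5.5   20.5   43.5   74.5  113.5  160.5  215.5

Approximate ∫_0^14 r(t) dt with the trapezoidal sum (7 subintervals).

Δt = 2.
T_7 = (2/2)·[(-1.5) + 2·5.5 + 2·20.5 + 2·43.5 + 2·74.5 + 2·113.5 + 2·160.5 + 215.5] = 1050.

1050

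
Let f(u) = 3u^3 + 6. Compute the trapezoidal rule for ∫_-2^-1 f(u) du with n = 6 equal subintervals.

Δu = (-1 − (-2))/6 = 1/6.
f(-2) = -18, f(-11/6) = -899/72, f(-5/3) = -71/9, f(-1.5) = -4.125, f(-4/3) = -10/9, f(-7/6) = 89/72, f(-1) = 3.
T_6 = (Δu/2)·[f(u_0) + 2f(u_1) + ... + 2f(u_{5}) + f(u_6)].
Sum = -5.3125.

-5.3125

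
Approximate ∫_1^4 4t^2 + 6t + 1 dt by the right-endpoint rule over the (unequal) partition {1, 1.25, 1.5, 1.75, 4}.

Subinterval widths: 0.25, 0.25, 0.25, 2.25.
Right endpoints: 1.25, 1.5, 1.75, 4.
f(1.25) = 14.75, f(1.5) = 19, f(1.75) = 23.75, f(4) = 89.
Sum = Σ Δt_i · f(t_i).
Sum = 214.625.

214.625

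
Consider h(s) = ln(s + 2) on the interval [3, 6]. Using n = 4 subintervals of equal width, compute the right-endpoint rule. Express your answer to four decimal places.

5.7611

Δs = (6 − 3)/4 = 0.75.
Right endpoints: 3.75, 4.5, 5.25, 6.
h(3.75) ≈ 1.7492, h(4.5) ≈ 1.8718, h(5.25) ≈ 1.9810, h(6) ≈ 2.0794.
Sum = Δs · [h(3.75) + h(4.5) + h(5.25) + h(6)].
Sum ≈ 5.7611.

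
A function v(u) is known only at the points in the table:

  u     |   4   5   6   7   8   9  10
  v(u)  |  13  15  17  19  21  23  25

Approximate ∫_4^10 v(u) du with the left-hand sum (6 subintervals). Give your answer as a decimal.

Δu = 1.
Sum = 1·[13 + 15 + 17 + 19 + 21 + 23] = 108.

108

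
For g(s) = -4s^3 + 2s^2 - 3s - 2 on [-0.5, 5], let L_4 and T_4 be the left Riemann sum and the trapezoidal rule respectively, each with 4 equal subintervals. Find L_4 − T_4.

L_4 = -311.56640625.
T_4 = -632.97265625.
L_4 − T_4 = 321.40625.

321.40625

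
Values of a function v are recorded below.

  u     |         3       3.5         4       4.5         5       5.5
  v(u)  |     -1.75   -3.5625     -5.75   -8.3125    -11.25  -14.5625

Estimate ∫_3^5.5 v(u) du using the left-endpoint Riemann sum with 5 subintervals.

-15.3125

Δu = 0.5.
Sum = 0.5·[(-1.75) + (-3.5625) + (-5.75) + (-8.3125) + (-11.25)] = -15.3125.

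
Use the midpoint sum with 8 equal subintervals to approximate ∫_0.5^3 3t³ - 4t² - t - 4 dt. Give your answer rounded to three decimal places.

Δt = (3 − 0.5)/8 = 0.3125.
Midpoints: 0.65625, 0.96875, 1.28125, 1.59375, 1.90625, 2.21875, 2.53125, 2.84375.
f(0.65625) = -181241/32768, f(0.96875) = -196451/32768, f(1.28125) = -181461/32768, f(1.59375) = -118271/32768, f(1.90625) = 11119/32768, f(2.21875) = 224709/32768, f(2.53125) = 540499/32768, f(2.84375) = 976489/32768.
Sum = Δt · [f(0.65625) + f(0.96875) + f(1.28125) + ...].
Sum ≈ 10.256.

10.256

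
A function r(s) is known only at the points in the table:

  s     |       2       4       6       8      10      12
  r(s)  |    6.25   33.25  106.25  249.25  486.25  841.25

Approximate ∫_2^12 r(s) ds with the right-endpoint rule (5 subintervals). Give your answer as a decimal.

3432.5

Δs = 2.
Sum = 2·[33.25 + 106.25 + 249.25 + 486.25 + 841.25] = 3432.5.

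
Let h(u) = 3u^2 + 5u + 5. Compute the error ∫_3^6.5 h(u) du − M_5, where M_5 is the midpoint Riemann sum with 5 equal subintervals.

Exact integral: ∫_3^6.5 h(u) du = 348.25.
M_5 = 347.82125.
Error = 348.25 − 347.82125 = 0.42875.

0.42875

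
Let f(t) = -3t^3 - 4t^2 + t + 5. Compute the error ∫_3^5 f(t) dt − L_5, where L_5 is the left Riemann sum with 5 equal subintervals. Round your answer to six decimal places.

-69.066667

Exact integral: ∫_3^5 f(t) dt ≈ -520.66666667.
L_5 = -451.6.
Error ≈ -520.66666667 − (-451.6) ≈ -69.066667.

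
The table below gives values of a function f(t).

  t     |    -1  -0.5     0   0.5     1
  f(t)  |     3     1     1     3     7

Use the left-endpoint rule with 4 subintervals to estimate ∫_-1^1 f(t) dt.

4

Δt = 0.5.
Sum = 0.5·[3 + 1 + 1 + 3] = 4.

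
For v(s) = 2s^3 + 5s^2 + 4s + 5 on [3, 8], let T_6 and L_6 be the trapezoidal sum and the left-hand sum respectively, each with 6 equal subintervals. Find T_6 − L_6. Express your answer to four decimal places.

T_6 ≈ 2972.824074.
L_6 ≈ 2445.740741.
T_6 − L_6 ≈ 527.0833.

527.0833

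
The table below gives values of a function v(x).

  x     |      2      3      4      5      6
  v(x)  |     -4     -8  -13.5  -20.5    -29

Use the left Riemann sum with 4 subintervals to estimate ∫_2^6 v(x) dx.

-46

Δx = 1.
Sum = 1·[(-4) + (-8) + (-13.5) + (-20.5)] = -46.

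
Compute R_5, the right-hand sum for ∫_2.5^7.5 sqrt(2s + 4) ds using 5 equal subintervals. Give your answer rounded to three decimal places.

19.277

Δs = (7.5 − 2.5)/5 = 1.
Right endpoints: 3.5, 4.5, 5.5, 6.5, 7.5.
f(3.5) ≈ 3.317, f(4.5) ≈ 3.606, f(5.5) ≈ 3.873, f(6.5) ≈ 4.123, f(7.5) ≈ 4.359.
Sum = Δs · [f(3.5) + f(4.5) + f(5.5) + f(6.5) + f(7.5)].
Sum ≈ 19.277.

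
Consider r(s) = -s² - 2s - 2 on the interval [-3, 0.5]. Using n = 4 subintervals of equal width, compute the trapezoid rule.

-7.73828125

Δs = (0.5 − (-3))/4 = 0.875.
r(-3) = -5, r(-2.125) = -2.265625, r(-1.25) = -1.0625, r(-0.375) = -1.390625, r(0.5) = -3.25.
T_4 = (Δs/2)·[r(s_0) + 2r(s_1) + 2r(s_2) + 2r(s_3) + r(s_4)].
Sum = -7.73828125.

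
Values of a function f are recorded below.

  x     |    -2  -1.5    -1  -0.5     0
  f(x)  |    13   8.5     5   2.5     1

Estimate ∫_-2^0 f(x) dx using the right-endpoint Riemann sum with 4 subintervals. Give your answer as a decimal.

Δx = 0.5.
Sum = 0.5·[8.5 + 5 + 2.5 + 1] = 8.5.

8.5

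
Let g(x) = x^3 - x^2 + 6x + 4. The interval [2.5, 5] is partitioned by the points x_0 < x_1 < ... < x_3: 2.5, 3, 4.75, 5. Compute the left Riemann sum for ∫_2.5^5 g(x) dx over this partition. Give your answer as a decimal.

Subinterval widths: 0.5, 1.75, 0.25.
Left endpoints: 2.5, 3, 4.75.
g(2.5) = 28.375, g(3) = 40, g(4.75) = 117.109375.
Sum = Σ Δx_i · g(x_i).
Sum = 113.46484375.

113.46484375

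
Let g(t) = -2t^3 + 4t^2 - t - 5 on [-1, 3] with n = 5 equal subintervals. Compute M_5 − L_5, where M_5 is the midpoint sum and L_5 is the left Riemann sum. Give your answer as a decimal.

-9.92

M_5 = -26.24.
L_5 = -16.32.
M_5 − L_5 = -9.92.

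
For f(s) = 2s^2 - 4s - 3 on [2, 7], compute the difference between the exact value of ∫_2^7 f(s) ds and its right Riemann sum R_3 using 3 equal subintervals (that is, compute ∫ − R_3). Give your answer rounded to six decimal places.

Exact integral: ∫_2^7 f(s) ds ≈ 118.33333333.
R_3 ≈ 181.29629630.
Error ≈ 118.33333333 − 181.29629630 ≈ -62.962963.

-62.962963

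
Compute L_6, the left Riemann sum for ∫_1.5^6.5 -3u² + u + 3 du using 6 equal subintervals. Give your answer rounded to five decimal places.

Δu = (6.5 − 1.5)/6 = 5/6.
Left endpoints: 1.5, 7/3, 19/6, 4, 29/6, 17/3.
f(1.5) = -2.25, f(7/3) = -11, f(19/6) = -287/12, f(4) = -41, f(29/6) = -62.25, f(17/3) = -263/3.
Sum = Δu · [f(1.5) + f(7/3) + f(19/6) + ...].
Sum ≈ -190.06944.

-190.06944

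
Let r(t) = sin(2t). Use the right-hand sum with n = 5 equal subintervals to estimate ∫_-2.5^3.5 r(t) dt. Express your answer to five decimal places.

Δt = (3.5 − (-2.5))/5 = 1.2.
Right endpoints: -1.3, -0.1, 1.1, 2.3, 3.5.
r(-1.3) ≈ -0.51550, r(-0.1) ≈ -0.19867, r(1.1) ≈ 0.80850, r(2.3) ≈ -0.99369, r(3.5) ≈ 0.65699.
Sum = Δt · [r(-1.3) + r(-0.1) + r(1.1) + r(2.3) + r(3.5)].
Sum ≈ -0.29085.

-0.29085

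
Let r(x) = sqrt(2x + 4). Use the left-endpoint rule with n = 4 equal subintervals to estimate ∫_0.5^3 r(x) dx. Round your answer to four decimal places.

6.5205

Δx = (3 − 0.5)/4 = 0.625.
Left endpoints: 0.5, 1.125, 1.75, 2.375.
r(0.5) ≈ 2.2361, r(1.125) ≈ 2.5000, r(1.75) ≈ 2.7386, r(2.375) ≈ 2.9580.
Sum = Δx · [r(0.5) + r(1.125) + r(1.75) + r(2.375)].
Sum ≈ 6.5205.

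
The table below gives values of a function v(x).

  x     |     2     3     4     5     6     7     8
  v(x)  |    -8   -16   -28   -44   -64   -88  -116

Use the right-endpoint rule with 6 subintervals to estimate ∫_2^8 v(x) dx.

-356

Δx = 1.
Sum = 1·[(-16) + (-28) + (-44) + (-64) + (-88) + (-116)] = -356.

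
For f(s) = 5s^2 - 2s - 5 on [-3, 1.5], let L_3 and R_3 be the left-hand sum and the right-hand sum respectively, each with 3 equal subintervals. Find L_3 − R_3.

L_3 = 75.375.
R_3 = 11.25.
L_3 − R_3 = 64.125.

64.125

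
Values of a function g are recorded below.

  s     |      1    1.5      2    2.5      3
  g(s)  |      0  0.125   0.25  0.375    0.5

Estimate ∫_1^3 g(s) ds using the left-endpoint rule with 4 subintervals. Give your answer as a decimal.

Δs = 0.5.
Sum = 0.5·[0 + 0.125 + 0.25 + 0.375] = 0.375.

0.375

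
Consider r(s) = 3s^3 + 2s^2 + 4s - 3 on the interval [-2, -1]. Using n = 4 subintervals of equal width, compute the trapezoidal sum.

-15.703125

Δs = (-1 − (-2))/4 = 0.25.
r(-2) = -27, r(-1.75) = -19.953125, r(-1.5) = -14.625, r(-1.25) = -10.734375, r(-1) = -8.
T_4 = (Δs/2)·[r(s_0) + 2r(s_1) + 2r(s_2) + 2r(s_3) + r(s_4)].
Sum = -15.703125.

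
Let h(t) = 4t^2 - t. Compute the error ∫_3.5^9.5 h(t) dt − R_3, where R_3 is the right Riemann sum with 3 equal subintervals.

Exact integral: ∫_3.5^9.5 h(t) dt = 1047.
R_3 = 1369.
Error = 1047 − 1369 = -322.

-322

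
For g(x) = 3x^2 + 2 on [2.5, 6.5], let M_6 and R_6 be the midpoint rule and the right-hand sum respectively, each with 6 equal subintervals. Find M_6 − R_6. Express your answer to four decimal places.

-37.3333

M_6 ≈ 266.555556.
R_6 ≈ 303.888889.
M_6 − R_6 ≈ -37.3333.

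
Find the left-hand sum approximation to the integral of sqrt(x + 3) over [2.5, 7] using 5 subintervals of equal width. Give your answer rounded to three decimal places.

12.111

Δx = (7 − 2.5)/5 = 0.9.
Left endpoints: 2.5, 3.4, 4.3, 5.2, 6.1.
f(2.5) ≈ 2.345, f(3.4) ≈ 2.530, f(4.3) ≈ 2.702, f(5.2) ≈ 2.864, f(6.1) ≈ 3.017.
Sum = Δx · [f(2.5) + f(3.4) + f(4.3) + f(5.2) + f(6.1)].
Sum ≈ 12.111.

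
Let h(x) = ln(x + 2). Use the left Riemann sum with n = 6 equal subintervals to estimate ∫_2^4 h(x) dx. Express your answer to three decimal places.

3.137

Δx = (4 − 2)/6 = 1/3.
Left endpoints: 2, 7/3, 8/3, 3, 10/3, 11/3.
h(2) ≈ 1.386, h(7/3) ≈ 1.466, h(8/3) ≈ 1.540, h(3) ≈ 1.609, h(10/3) ≈ 1.674, h(11/3) ≈ 1.735.
Sum = Δx · [h(2) + h(7/3) + h(8/3) + ...].
Sum ≈ 3.137.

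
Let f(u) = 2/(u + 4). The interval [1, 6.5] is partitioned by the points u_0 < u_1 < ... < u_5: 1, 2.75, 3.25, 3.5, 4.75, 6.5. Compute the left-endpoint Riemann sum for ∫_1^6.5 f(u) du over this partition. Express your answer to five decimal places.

Subinterval widths: 1.75, 0.5, 0.25, 1.25, 1.75.
Left endpoints: 1, 2.75, 3.25, 3.5, 4.75.
f(1) = 0.4, f(2.75) = 8/27, f(3.25) = 8/29, f(3.5) = 4/15, f(4.75) = 8/35.
Sum = Σ Δu_i · f(u_i).
Sum ≈ 1.65045.

1.65045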